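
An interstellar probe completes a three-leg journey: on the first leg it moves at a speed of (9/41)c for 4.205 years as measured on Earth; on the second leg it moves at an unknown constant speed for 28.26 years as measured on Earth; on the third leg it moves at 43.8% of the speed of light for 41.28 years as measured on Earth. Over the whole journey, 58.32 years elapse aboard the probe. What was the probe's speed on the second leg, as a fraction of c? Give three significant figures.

β = 0.796

Leg 1: γ = 1/√(1 − (9/41)²) = 41/40 = 1.025; τ_1 = 4.205/1.025 = 4.102 years.
Leg 2: speed unknown; τ_2 = 28.26/γ_2.
Leg 3: β = 0.438; γ = 1/√(1 − 0.438²) = 1/√0.8082 = 1.112; τ_3 = 41.28/1.112 = 37.11 years.
Total proper time: 4.102 + τ_2 + 37.11 = 58.32, so τ_2 = 58.32 − 41.21 = 17.11 years.
γ_2 = 28.26/17.11 = 1.652; β = √(1 − 1/γ²) = √0.6335.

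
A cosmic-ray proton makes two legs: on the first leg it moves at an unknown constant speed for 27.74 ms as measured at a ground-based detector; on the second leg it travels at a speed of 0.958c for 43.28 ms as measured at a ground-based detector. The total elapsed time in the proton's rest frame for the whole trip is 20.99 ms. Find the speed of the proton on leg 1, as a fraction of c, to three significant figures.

β = 0.951

Leg 1: speed unknown; τ_1 = 27.74/γ_1.
Leg 2: γ = 1/√(1 − 0.958²) = 1/√0.08224 = 3.487; τ_2 = 43.28/3.487 = 12.41 ms.
Total proper time: τ_1 + 12.41 = 20.99, so τ_1 = 20.99 − 12.41 = 8.579 ms.
γ_1 = 27.74/8.579 = 3.234; β = √(1 − 1/γ²) = √0.9044.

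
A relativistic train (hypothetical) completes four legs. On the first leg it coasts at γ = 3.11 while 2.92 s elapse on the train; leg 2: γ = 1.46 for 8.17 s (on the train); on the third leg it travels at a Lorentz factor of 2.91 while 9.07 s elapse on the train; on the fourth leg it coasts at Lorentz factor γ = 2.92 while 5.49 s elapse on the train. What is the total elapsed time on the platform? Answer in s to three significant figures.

Leg 1: γ = 3.11; Δt_1 = 3.110 × 2.92 = 9.081 s.
Leg 2: γ = 1.46; Δt_2 = 1.460 × 8.17 = 11.93 s.
Leg 3: γ = 2.91; Δt_3 = 2.910 × 9.07 = 26.39 s.
Leg 4: γ = 2.92; Δt_4 = 2.920 × 5.49 = 16.03 s.
Total: 9.081 + 11.93 + 26.39 + 16.03 s.

Δt = 63.4 s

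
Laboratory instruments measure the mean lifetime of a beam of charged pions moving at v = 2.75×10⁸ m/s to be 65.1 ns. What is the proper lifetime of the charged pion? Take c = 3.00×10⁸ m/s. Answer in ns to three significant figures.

β = 2.75×10⁸/3.00×10⁸ = 0.9167; γ = 1/√(1 − 0.9167²) = 2.502
The lab-frame lifetime is the dilated interval; the proper lifetime is τ₀ = Δt/γ = 65.1/2.502 ns.

τ₀ = 26.0 ns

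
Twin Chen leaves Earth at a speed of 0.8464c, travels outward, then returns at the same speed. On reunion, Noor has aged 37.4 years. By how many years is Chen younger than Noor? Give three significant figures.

Δt − τ = 17.5 years

γ = 1/√(1 − 0.8464²) = 1/√0.2836 = 1.878
Chen's elapsed proper time: τ = 37.4/1.878 = 19.92 years.
Age gap = Δt − τ = 37.4 − 19.92 years.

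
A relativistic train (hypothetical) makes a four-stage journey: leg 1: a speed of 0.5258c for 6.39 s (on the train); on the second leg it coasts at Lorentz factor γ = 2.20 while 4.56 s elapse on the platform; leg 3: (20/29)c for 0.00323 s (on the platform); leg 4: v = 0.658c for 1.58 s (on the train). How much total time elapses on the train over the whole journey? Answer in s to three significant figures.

Leg 1: 6.39 s is already measured on the train.
Leg 2: γ = 2.20; τ_2 = 4.56/2.200 = 2.073 s.
Leg 3: γ = 1/√(1 − (20/29)²) = 29/21 ≈ 1.381; τ_3 = 0.00323/1.381 = 0.002339 s.
Leg 4: 1.58 s is already measured on the train.
Total: 6.390 + 2.073 + 0.002339 + 1.580 s.

τ = 10.0 s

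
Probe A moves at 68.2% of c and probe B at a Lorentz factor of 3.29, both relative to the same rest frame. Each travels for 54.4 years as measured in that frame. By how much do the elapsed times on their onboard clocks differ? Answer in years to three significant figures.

A: β = 0.682; γ = 1/√(1 − 0.682²) = 1/√0.5349 = 1.367; τ_A = 54.4/1.367 = 39.79 years.
B: γ = 3.29; τ_B = 54.4/3.290 = 16.53 years.

|τ_A − τ_B| = 23.3 years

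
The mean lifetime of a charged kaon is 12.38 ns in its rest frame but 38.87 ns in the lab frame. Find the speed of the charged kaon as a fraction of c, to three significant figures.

β = 0.948

γ = Δt/τ₀ = 38.87/12.38 = 3.140
β = √(1 − 1/γ²) = √(1 − 0.1014) = √0.8986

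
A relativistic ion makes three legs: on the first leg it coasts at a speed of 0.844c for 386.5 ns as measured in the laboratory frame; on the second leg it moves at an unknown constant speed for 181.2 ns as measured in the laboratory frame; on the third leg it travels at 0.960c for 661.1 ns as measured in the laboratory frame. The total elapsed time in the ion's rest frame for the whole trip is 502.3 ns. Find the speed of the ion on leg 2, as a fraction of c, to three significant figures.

Leg 1: γ = 1/√(1 − 0.844²) = 1/√0.2877 = 1.864; τ_1 = 386.5/1.864 = 207.3 ns.
Leg 2: speed unknown; τ_2 = 181.2/γ_2.
Leg 3: γ = 1/√(1 − 0.960²) = 25/7 ≈ 3.571; τ_3 = 661.1/3.571 = 185.1 ns.
Total proper time: 207.3 + τ_2 + 185.1 = 502.3, so τ_2 = 502.3 − 392.4 = 109.9 ns.
γ_2 = 181.2/109.9 = 1.649; β = √(1 − 1/γ²) = √0.6322.

β = 0.795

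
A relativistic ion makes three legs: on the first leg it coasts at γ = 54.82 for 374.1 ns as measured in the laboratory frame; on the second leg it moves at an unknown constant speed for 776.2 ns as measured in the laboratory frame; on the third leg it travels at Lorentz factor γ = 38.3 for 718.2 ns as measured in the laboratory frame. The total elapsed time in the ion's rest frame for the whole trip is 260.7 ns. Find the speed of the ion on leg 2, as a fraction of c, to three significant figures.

Leg 1: γ = 54.82; τ_1 = 374.1/54.82 = 6.824 ns.
Leg 2: speed unknown; τ_2 = 776.2/γ_2.
Leg 3: γ = 38.3; τ_3 = 718.2/38.30 = 18.75 ns.
Total proper time: 6.824 + τ_2 + 18.75 = 260.7, so τ_2 = 260.7 − 25.58 = 235.1 ns.
γ_2 = 776.2/235.1 = 3.301; β = √(1 − 1/γ²) = √0.9082.

β = 0.953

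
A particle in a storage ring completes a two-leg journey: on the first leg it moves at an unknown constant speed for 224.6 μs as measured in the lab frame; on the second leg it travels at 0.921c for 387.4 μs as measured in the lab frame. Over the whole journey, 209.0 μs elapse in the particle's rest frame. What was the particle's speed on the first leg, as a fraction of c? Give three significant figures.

β = 0.966

Leg 1: speed unknown; τ_1 = 224.6/γ_1.
Leg 2: γ = 1/√(1 − 0.921²) = 1/√0.1518 = 2.567; τ_2 = 387.4/2.567 = 150.9 μs.
Total proper time: τ_1 + 150.9 = 209.0, so τ_1 = 209.0 − 150.9 = 58.08 μs.
γ_1 = 224.6/58.08 = 3.867; β = √(1 − 1/γ²) = √0.9331.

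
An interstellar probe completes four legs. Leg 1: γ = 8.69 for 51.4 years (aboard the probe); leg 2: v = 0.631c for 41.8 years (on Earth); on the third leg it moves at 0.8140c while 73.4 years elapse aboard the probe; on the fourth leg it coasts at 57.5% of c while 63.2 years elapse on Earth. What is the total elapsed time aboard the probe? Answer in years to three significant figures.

τ = 209 years

Leg 1: 51.4 years is already measured aboard the probe.
Leg 2: γ = 1/√(1 − 0.631²) = 1/√0.6018 = 1.289; τ_2 = 41.8/1.289 = 32.43 years.
Leg 3: 73.4 years is already measured aboard the probe.
Leg 4: β = 0.575; γ = 1/√(1 − 0.575²) = 1/√0.6694 = 1.222; τ_4 = 63.2/1.222 = 51.71 years.
Total: 51.40 + 32.43 + 73.40 + 51.71 years.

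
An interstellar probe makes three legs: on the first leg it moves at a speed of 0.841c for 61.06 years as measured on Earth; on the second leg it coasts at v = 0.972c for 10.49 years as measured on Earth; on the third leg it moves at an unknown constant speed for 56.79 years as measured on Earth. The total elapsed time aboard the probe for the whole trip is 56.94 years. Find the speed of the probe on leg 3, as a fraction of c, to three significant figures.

Leg 1: γ = 1/√(1 − 0.841²) = 1/√0.2927 = 1.848; τ_1 = 61.06/1.848 = 33.04 years.
Leg 2: γ = 1/√(1 − 0.972²) = 1/√0.05522 = 4.256; τ_2 = 10.49/4.256 = 2.465 years.
Leg 3: speed unknown; τ_3 = 56.79/γ_3.
Total proper time: 33.04 + 2.465 + τ_3 = 56.94, so τ_3 = 56.94 − 35.50 = 21.44 years.
γ_3 = 56.79/21.44 = 2.649; β = √(1 − 1/γ²) = √0.8575.

β = 0.926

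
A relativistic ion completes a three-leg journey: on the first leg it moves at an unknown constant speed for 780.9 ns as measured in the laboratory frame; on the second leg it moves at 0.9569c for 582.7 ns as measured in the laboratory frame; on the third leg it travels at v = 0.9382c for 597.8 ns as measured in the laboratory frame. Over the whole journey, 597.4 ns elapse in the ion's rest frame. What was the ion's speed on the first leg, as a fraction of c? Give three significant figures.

β = 0.959

Leg 1: speed unknown; τ_1 = 780.9/γ_1.
Leg 2: γ = 1/√(1 − 0.9569²) = 1/√0.08434 = 3.443; τ_2 = 582.7/3.443 = 169.2 ns.
Leg 3: γ = 1/√(1 − 0.9382²) = 1/√0.1198 = 2.889; τ_3 = 597.8/2.889 = 206.9 ns.
Total proper time: τ_1 + 169.2 + 206.9 = 597.4, so τ_1 = 597.4 − 376.1 = 221.3 ns.
γ_1 = 780.9/221.3 = 3.529; β = √(1 − 1/γ²) = √0.9197.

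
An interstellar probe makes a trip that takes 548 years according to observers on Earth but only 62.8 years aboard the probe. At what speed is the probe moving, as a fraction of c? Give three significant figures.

The proper time is measured aboard the probe (both events occur at the probe's location); Δt is measured on Earth. γ = Δt/τ = 548/62.8 = 8.726.
β = √(1 − 1/γ²) = √(1 − 0.01313) = √0.9869

v = 0.993c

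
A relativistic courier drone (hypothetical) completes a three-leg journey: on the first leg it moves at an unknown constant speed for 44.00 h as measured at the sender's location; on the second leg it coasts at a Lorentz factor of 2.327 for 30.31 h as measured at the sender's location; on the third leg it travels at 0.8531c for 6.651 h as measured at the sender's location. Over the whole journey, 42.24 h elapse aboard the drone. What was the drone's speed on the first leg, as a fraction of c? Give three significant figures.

β = 0.811

Leg 1: speed unknown; τ_1 = 44.00/γ_1.
Leg 2: γ = 2.327; τ_2 = 30.31/2.327 = 13.03 h.
Leg 3: γ = 1/√(1 − 0.8531²) = 1/√0.2722 = 1.917; τ_3 = 6.651/1.917 = 3.470 h.
Total proper time: τ_1 + 13.03 + 3.470 = 42.24, so τ_1 = 42.24 − 16.50 = 25.74 h.
γ_1 = 44.00/25.74 = 1.709; β = √(1 − 1/γ²) = √0.6577.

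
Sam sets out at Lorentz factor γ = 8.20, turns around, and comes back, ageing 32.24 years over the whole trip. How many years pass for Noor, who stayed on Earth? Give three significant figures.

γ = 8.20
Earth-frame duration is the dilated interval: Δt = γτ = 8.200 × 32.24 years.

Δt = 264 years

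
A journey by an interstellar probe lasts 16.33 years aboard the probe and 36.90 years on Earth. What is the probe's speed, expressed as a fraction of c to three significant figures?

β = 0.897

The proper time is measured aboard the probe (both events occur at the probe's location); Δt is measured on Earth. γ = Δt/τ = 36.90/16.33 = 2.260.
β = √(1 − 1/γ²) = √(1 − 0.1958) = √0.8042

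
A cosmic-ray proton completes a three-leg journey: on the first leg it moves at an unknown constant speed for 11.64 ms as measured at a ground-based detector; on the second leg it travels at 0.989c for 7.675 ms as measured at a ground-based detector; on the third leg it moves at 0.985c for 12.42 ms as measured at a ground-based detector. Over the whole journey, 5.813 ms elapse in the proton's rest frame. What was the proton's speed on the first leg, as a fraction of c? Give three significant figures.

β = 0.976

Leg 1: speed unknown; τ_1 = 11.64/γ_1.
Leg 2: γ = 1/√(1 − 0.989²) = 1/√0.02188 = 6.761; τ_2 = 7.675/6.761 = 1.135 ms.
Leg 3: γ = 1/√(1 − 0.985²) = 1/√0.02977 = 5.795; τ_3 = 12.42/5.795 = 2.143 ms.
Total proper time: τ_1 + 1.135 + 2.143 = 5.813, so τ_1 = 5.813 − 3.278 = 2.535 ms.
γ_1 = 11.64/2.535 = 4.592; β = √(1 − 1/γ²) = √0.9526.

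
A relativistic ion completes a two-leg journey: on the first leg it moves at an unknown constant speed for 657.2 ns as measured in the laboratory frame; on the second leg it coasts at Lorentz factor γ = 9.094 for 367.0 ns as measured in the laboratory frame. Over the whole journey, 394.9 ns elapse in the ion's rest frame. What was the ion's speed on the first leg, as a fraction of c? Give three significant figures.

Leg 1: speed unknown; τ_1 = 657.2/γ_1.
Leg 2: γ = 9.094; τ_2 = 367.0/9.094 = 40.36 ns.
Total proper time: τ_1 + 40.36 = 394.9, so τ_1 = 394.9 − 40.36 = 354.5 ns.
γ_1 = 657.2/354.5 = 1.854; β = √(1 − 1/γ²) = √0.7090.

β = 0.842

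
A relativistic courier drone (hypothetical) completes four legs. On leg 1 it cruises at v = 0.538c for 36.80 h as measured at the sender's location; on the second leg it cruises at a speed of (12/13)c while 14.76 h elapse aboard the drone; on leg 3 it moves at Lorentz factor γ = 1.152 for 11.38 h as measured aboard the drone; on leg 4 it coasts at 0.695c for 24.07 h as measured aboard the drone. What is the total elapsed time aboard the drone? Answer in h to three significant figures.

τ = 81.2 h

Leg 1: γ = 1/√(1 − 0.538²) = 1/√0.7106 = 1.186; τ_1 = 36.80/1.186 = 31.02 h.
Leg 2: 14.76 h is already measured aboard the drone.
Leg 3: 11.38 h is already measured aboard the drone.
Leg 4: 24.07 h is already measured aboard the drone.
Total: 31.02 + 14.76 + 11.38 + 24.07 h.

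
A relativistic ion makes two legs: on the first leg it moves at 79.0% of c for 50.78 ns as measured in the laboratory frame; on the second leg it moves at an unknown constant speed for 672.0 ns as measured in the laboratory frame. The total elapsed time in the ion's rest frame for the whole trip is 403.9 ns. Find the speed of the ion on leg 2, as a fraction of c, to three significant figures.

β = 0.832

Leg 1: β = 0.790; γ = 1/√(1 − 0.790²) = 1/√0.3759 = 1.631; τ_1 = 50.78/1.631 = 31.13 ns.
Leg 2: speed unknown; τ_2 = 672.0/γ_2.
Total proper time: 31.13 + τ_2 = 403.9, so τ_2 = 403.9 − 31.13 = 372.8 ns.
γ_2 = 672.0/372.8 = 1.803; β = √(1 − 1/γ²) = √0.6923.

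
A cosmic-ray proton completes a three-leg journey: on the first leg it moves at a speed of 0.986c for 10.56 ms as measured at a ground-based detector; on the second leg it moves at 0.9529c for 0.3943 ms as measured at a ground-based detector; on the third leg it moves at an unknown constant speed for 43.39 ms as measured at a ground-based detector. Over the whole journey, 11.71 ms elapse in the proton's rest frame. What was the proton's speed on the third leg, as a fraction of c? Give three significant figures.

β = 0.974

Leg 1: γ = 1/√(1 − 0.986²) = 1/√0.02780 = 5.997; τ_1 = 10.56/5.997 = 1.761 ms.
Leg 2: γ = 1/√(1 − 0.9529²) = 1/√0.09198 = 3.297; τ_2 = 0.3943/3.297 = 0.1196 ms.
Leg 3: speed unknown; τ_3 = 43.39/γ_3.
Total proper time: 1.761 + 0.1196 + τ_3 = 11.71, so τ_3 = 11.71 − 1.880 = 9.830 ms.
γ_3 = 43.39/9.830 = 4.414; β = √(1 − 1/γ²) = √0.9487.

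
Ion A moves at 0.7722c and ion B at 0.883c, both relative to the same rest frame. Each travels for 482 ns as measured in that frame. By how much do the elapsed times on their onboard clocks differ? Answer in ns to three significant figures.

|τ_A − τ_B| = 80.0 ns

A: γ = 1/√(1 − 0.7722²) = 1/√0.4037 = 1.574; τ_A = 482/1.574 = 306.3 ns.
B: γ = 1/√(1 − 0.883²) = 1/√0.2203 = 2.131; τ_B = 482/2.131 = 226.2 ns.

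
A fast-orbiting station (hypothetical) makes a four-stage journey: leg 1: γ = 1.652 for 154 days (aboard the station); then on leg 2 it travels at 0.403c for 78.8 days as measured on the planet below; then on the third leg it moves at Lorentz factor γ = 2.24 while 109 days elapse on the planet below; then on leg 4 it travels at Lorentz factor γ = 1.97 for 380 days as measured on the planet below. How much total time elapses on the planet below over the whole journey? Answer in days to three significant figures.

Leg 1: γ = 1.652; Δt_1 = 1.652 × 154 = 254.4 days.
Leg 2: 78.8 days is already measured on the planet below.
Leg 3: 109 days is already measured on the planet below.
Leg 4: 380 days is already measured on the planet below.
Total: 254.4 + 78.80 + 109.0 + 380.0 days.

Δt = 822 days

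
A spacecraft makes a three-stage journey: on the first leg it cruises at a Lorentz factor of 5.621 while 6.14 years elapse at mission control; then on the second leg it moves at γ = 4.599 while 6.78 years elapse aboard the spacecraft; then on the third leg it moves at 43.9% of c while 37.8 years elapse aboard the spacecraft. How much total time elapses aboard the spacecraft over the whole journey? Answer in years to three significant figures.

Leg 1: γ = 5.621; τ_1 = 6.14/5.621 = 1.092 years.
Leg 2: 6.78 years is already measured aboard the spacecraft.
Leg 3: 37.8 years is already measured aboard the spacecraft.
Total: 1.092 + 6.780 + 37.80 years.

τ = 45.7 years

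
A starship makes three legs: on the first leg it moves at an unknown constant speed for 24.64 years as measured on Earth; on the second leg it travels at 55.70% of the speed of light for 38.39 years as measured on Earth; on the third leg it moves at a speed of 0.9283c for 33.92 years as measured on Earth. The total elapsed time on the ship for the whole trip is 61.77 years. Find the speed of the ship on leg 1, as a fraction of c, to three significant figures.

Leg 1: speed unknown; τ_1 = 24.64/γ_1.
Leg 2: β = 0.5570; γ = 1/√(1 − 0.5570²) = 1/√0.6898 = 1.204; τ_2 = 38.39/1.204 = 31.88 years.
Leg 3: γ = 1/√(1 − 0.9283²) = 1/√0.1383 = 2.689; τ_3 = 33.92/2.689 = 12.61 years.
Total proper time: τ_1 + 31.88 + 12.61 = 61.77, so τ_1 = 61.77 − 44.50 = 17.27 years.
γ_1 = 24.64/17.27 = 1.426; β = √(1 − 1/γ²) = √0.5085.

β = 0.713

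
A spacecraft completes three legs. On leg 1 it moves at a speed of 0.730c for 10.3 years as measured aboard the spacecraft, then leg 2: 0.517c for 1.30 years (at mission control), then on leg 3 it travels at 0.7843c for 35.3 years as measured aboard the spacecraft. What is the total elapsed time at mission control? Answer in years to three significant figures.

Δt = 73.3 years

Leg 1: γ = 1/√(1 − 0.730²) = 1/√0.4671 = 1.463; Δt_1 = 1.463 × 10.3 = 15.07 years.
Leg 2: 1.30 years is already measured at mission control.
Leg 3: γ = 1/√(1 − 0.7843²) = 1/√0.3849 = 1.612; Δt_3 = 1.612 × 35.3 = 56.90 years.
Total: 15.07 + 1.300 + 56.90 years.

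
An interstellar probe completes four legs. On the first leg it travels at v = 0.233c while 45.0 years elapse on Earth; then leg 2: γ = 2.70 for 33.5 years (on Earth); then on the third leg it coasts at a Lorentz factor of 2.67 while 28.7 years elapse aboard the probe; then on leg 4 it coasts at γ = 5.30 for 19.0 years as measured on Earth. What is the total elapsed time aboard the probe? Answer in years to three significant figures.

τ = 88.5 years

Leg 1: γ = 1/√(1 − 0.233²) = 1/√0.9457 = 1.028; τ_1 = 45.0/1.028 = 43.76 years.
Leg 2: γ = 2.70; τ_2 = 33.5/2.700 = 12.41 years.
Leg 3: 28.7 years is already measured aboard the probe.
Leg 4: γ = 5.30; τ_4 = 19.0/5.300 = 3.585 years.
Total: 43.76 + 12.41 + 28.70 + 3.585 years.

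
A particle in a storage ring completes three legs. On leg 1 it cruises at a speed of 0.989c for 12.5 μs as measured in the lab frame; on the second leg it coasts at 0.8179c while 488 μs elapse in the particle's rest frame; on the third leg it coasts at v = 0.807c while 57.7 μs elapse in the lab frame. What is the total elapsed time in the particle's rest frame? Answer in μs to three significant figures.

Leg 1: γ = 1/√(1 − 0.989²) = 1/√0.02188 = 6.761; τ_1 = 12.5/6.761 = 1.849 μs.
Leg 2: 488 μs is already measured in the particle's rest frame.
Leg 3: γ = 1/√(1 − 0.807²) = 1/√0.3488 = 1.693; τ_3 = 57.7/1.693 = 34.07 μs.
Total: 1.849 + 488.0 + 34.07 μs.

τ = 524 μs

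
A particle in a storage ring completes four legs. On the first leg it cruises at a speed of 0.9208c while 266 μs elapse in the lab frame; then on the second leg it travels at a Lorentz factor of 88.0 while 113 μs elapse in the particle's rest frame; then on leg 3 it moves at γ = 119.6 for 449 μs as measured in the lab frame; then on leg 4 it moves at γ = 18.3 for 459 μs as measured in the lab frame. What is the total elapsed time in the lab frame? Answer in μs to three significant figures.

Leg 1: 266 μs is already measured in the lab frame.
Leg 2: γ = 88.0; Δt_2 = 88.00 × 113 = 9944 μs.
Leg 3: 449 μs is already measured in the lab frame.
Leg 4: 459 μs is already measured in the lab frame.
Total: 266.0 + 9944 + 449.0 + 459.0 μs.

Δt = 1.11×10⁴ μs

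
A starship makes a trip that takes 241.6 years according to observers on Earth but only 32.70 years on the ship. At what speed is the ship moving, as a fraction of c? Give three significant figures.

β = 0.991

The proper time is measured on the ship (both events occur at the ship's location); Δt is measured on Earth. γ = Δt/τ = 241.6/32.70 = 7.388.
β = √(1 − 1/γ²) = √(1 − 0.01832) = √0.9817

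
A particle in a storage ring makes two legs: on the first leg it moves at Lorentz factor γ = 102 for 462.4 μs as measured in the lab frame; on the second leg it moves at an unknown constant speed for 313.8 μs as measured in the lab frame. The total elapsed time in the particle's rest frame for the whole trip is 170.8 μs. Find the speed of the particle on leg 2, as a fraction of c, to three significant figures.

Leg 1: γ = 102; τ_1 = 462.4/102.0 = 4.533 μs.
Leg 2: speed unknown; τ_2 = 313.8/γ_2.
Total proper time: 4.533 + τ_2 = 170.8, so τ_2 = 170.8 − 4.533 = 166.3 μs.
γ_2 = 313.8/166.3 = 1.887; β = √(1 − 1/γ²) = √0.7193.

β = 0.848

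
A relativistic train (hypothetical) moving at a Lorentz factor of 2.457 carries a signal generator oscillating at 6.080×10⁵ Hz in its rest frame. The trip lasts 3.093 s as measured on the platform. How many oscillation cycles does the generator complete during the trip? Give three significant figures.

N = 7.65×10⁵

γ = 2.457
The oscillator's own cycle count is N = f × τ where τ is the proper time on the train. τ = Δt/γ = 3.093/2.457 = 1.259 s = 1.259×10⁰ s.
N = 6.080×10⁵ × 1.259×10⁰ = 7.654×10⁵.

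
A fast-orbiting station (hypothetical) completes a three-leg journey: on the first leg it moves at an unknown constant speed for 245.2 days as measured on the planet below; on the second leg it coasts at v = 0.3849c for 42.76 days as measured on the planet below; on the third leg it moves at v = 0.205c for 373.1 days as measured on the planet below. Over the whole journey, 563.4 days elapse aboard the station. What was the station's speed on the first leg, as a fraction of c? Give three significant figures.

Leg 1: speed unknown; τ_1 = 245.2/γ_1.
Leg 2: γ = 1/√(1 − 0.3849²) = 1/√0.8519 = 1.083; τ_2 = 42.76/1.083 = 39.47 days.
Leg 3: γ = 1/√(1 − 0.205²) = 1/√0.9580 = 1.022; τ_3 = 373.1/1.022 = 365.2 days.
Total proper time: τ_1 + 39.47 + 365.2 = 563.4, so τ_1 = 563.4 − 404.6 = 158.8 days.
γ_1 = 245.2/158.8 = 1.544; β = √(1 − 1/γ²) = √0.5808.

β = 0.762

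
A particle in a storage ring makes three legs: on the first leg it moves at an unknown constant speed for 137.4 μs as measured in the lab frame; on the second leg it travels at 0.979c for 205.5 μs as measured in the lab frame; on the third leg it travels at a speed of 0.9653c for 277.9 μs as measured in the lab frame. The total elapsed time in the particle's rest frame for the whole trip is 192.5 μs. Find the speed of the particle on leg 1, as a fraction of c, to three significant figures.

β = 0.823

Leg 1: speed unknown; τ_1 = 137.4/γ_1.
Leg 2: γ = 1/√(1 − 0.979²) = 1/√0.04156 = 4.905; τ_2 = 205.5/4.905 = 41.89 μs.
Leg 3: γ = 1/√(1 − 0.9653²) = 1/√0.06820 = 3.829; τ_3 = 277.9/3.829 = 72.57 μs.
Total proper time: τ_1 + 41.89 + 72.57 = 192.5, so τ_1 = 192.5 − 114.5 = 78.03 μs.
γ_1 = 137.4/78.03 = 1.761; β = √(1 − 1/γ²) = √0.6774.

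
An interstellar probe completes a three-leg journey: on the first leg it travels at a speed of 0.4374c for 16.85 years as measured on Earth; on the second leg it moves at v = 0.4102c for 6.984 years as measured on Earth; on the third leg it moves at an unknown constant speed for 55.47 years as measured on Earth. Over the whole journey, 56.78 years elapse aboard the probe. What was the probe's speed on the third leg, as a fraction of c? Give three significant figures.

Leg 1: γ = 1/√(1 − 0.4374²) = 1/√0.8087 = 1.112; τ_1 = 16.85/1.112 = 15.15 years.
Leg 2: γ = 1/√(1 − 0.4102²) = 1/√0.8317 = 1.096; τ_2 = 6.984/1.096 = 6.369 years.
Leg 3: speed unknown; τ_3 = 55.47/γ_3.
Total proper time: 15.15 + 6.369 + τ_3 = 56.78, so τ_3 = 56.78 − 21.52 = 35.26 years.
γ_3 = 55.47/35.26 = 1.573; β = √(1 − 1/γ²) = √0.5960.

β = 0.772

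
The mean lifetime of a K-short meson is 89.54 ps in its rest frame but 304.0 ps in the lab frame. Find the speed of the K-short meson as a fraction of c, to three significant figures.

v = 0.956c

γ = Δt/τ₀ = 304.0/89.54 = 3.395
β = √(1 − 1/γ²) = √(1 − 0.08675) = √0.9132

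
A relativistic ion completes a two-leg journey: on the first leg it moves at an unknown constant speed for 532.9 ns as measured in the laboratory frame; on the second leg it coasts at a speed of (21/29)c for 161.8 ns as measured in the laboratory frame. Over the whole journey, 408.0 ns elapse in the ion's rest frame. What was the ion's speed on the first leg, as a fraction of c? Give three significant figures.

β = 0.831

Leg 1: speed unknown; τ_1 = 532.9/γ_1.
Leg 2: γ = 1/√(1 − (21/29)²) = 29/20 = 1.450; τ_2 = 161.8/1.450 = 111.6 ns.
Total proper time: τ_1 + 111.6 = 408.0, so τ_1 = 408.0 − 111.6 = 296.4 ns.
γ_1 = 532.9/296.4 = 1.798; β = √(1 − 1/γ²) = √0.6906.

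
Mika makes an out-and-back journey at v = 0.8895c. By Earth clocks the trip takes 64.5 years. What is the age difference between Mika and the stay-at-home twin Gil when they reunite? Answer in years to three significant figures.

γ = 1/√(1 − 0.8895²) = 1/√0.2088 = 2.188
Mika's elapsed proper time: τ = 64.5/2.188 = 29.47 years.
Age gap = Δt − τ = 64.5 − 29.47 years.

Δt − τ = 35.0 years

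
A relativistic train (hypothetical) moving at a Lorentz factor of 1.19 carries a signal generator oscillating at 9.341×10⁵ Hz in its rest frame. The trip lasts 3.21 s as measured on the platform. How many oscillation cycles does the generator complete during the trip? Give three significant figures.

N = 2.52×10⁶

γ = 1.19
The oscillator's own cycle count is N = f × τ where τ is the proper time on the train. τ = Δt/γ = 3.21/1.190 = 2.697 s = 2.697×10⁰ s.
N = 9.341×10⁵ × 2.697×10⁰ = 2.520×10⁶.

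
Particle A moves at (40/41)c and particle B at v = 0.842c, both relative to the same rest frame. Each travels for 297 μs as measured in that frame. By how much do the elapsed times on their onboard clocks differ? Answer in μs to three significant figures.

|τ_A − τ_B| = 95.0 μs

A: γ = 1/√(1 − (40/41)²) = 41/9 ≈ 4.556; τ_A = 297/4.556 = 65.20 μs.
B: γ = 1/√(1 − 0.842²) = 1/√0.2910 = 1.854; τ_B = 297/1.854 = 160.2 μs.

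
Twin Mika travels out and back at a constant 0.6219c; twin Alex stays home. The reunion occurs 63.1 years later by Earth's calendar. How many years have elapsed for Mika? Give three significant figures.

τ = 49.4 years

γ = 1/√(1 − 0.6219²) = 1/√0.6132 = 1.277
Mika's clock measures proper time along the trip: τ = Δt/γ = 63.1/1.277 years.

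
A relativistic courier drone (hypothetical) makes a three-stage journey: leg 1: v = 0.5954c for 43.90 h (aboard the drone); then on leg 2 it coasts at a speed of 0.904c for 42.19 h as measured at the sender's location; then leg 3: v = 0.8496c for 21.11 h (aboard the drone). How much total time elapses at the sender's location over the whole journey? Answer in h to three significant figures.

Leg 1: γ = 1/√(1 − 0.5954²) = 1/√0.6455 = 1.245; Δt_1 = 1.245 × 43.90 = 54.64 h.
Leg 2: 42.19 h is already measured at the sender's location.
Leg 3: γ = 1/√(1 − 0.8496²) = 1/√0.2782 = 1.896; Δt_3 = 1.896 × 21.11 = 40.02 h.
Total: 54.64 + 42.19 + 40.02 h.

Δt = 137 h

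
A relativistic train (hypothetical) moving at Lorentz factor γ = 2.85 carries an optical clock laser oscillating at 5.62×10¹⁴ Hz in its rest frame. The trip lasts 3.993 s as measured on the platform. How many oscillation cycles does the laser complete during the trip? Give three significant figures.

γ = 2.85
The oscillator's own cycle count is N = f × τ where τ is the proper time on the train. τ = Δt/γ = 3.993/2.850 = 1.401 s = 1.401×10⁰ s.
N = 5.62×10¹⁴ × 1.401×10⁰ = 7.874×10¹⁴.

N = 7.87×10¹⁴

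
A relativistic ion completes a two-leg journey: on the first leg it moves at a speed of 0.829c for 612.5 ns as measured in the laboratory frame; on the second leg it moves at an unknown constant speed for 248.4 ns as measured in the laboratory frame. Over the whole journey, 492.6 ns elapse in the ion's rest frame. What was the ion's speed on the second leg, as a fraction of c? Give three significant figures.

Leg 1: γ = 1/√(1 − 0.829²) = 1/√0.3128 = 1.788; τ_1 = 612.5/1.788 = 342.5 ns.
Leg 2: speed unknown; τ_2 = 248.4/γ_2.
Total proper time: 342.5 + τ_2 = 492.6, so τ_2 = 492.6 − 342.5 = 150.1 ns.
γ_2 = 248.4/150.1 = 1.655; β = √(1 − 1/γ²) = √0.6351.

β = 0.797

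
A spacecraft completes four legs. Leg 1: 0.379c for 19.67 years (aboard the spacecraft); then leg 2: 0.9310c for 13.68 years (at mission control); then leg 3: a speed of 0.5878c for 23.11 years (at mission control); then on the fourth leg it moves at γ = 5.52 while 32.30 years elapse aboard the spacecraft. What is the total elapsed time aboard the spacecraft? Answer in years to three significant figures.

τ = 75.7 years

Leg 1: 19.67 years is already measured aboard the spacecraft.
Leg 2: γ = 1/√(1 − 0.9310²) = 1/√0.1332 = 2.740; τ_2 = 13.68/2.740 = 4.993 years.
Leg 3: γ = 1/√(1 − 0.5878²) = 1/√0.6545 = 1.236; τ_3 = 23.11/1.236 = 18.70 years.
Leg 4: 32.30 years is already measured aboard the spacecraft.
Total: 19.67 + 4.993 + 18.70 + 32.30 years.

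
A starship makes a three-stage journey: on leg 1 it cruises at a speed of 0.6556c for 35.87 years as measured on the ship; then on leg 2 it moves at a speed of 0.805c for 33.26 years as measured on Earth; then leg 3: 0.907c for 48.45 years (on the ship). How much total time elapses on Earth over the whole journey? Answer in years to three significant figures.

Leg 1: γ = 1/√(1 − 0.6556²) = 1/√0.5702 = 1.324; Δt_1 = 1.324 × 35.87 = 47.50 years.
Leg 2: 33.26 years is already measured on Earth.
Leg 3: γ = 1/√(1 − 0.907²) = 1/√0.1774 = 2.375; Δt_3 = 2.375 × 48.45 = 115.0 years.
Total: 47.50 + 33.26 + 115.0 years.

Δt = 196 years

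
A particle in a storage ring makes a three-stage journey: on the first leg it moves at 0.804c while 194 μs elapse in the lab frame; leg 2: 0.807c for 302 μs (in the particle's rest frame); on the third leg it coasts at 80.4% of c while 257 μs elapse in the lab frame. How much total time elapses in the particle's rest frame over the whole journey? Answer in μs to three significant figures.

Leg 1: γ = 1/√(1 − 0.804²) = 1/√0.3536 = 1.682; τ_1 = 194/1.682 = 115.4 μs.
Leg 2: 302 μs is already measured in the particle's rest frame.
Leg 3: β = 0.804; γ = 1/√(1 − 0.804²) = 1/√0.3536 = 1.682; τ_3 = 257/1.682 = 152.8 μs.
Total: 115.4 + 302.0 + 152.8 μs.

τ = 570 μs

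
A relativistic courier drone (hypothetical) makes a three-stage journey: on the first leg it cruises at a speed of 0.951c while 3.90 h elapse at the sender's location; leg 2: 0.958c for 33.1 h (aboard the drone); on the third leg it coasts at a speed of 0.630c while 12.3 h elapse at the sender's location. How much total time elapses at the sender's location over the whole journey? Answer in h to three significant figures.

Leg 1: 3.90 h is already measured at the sender's location.
Leg 2: γ = 1/√(1 − 0.958²) = 1/√0.08224 = 3.487; Δt_2 = 3.487 × 33.1 = 115.4 h.
Leg 3: 12.3 h is already measured at the sender's location.
Total: 3.900 + 115.4 + 12.30 h.

Δt = 132 h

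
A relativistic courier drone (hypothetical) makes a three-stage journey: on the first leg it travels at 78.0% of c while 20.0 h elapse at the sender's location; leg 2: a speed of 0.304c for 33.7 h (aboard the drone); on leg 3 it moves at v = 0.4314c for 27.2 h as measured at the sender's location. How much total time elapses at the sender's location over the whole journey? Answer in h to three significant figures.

Δt = 82.6 h

Leg 1: 20.0 h is already measured at the sender's location.
Leg 2: γ = 1/√(1 − 0.304²) = 1/√0.9076 = 1.050; Δt_2 = 1.050 × 33.7 = 35.37 h.
Leg 3: 27.2 h is already measured at the sender's location.
Total: 20.00 + 35.37 + 27.20 h.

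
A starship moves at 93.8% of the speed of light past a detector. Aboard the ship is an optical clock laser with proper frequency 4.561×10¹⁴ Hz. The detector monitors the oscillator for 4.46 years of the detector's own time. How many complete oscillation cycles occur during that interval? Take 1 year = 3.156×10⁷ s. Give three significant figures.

β = 0.938; γ = 1/√(1 − 0.938²) = 1/√0.1202 = 2.885
During 4.46 years of lab time, the oscillator's proper time advances by τ = Δt/γ = 4.46/2.885 = 1.546 years = 4.879×10⁷ s.
N = f × τ = 4.561×10¹⁴ × 4.879×10⁷ = 2.225×10²².

N = 2.23×10²²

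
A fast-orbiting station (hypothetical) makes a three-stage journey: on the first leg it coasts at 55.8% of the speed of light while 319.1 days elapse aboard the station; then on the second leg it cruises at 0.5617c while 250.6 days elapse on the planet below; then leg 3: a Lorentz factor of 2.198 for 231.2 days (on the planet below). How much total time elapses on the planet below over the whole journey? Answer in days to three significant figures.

Leg 1: β = 0.558; γ = 1/√(1 − 0.558²) = 1/√0.6886 = 1.205; Δt_1 = 1.205 × 319.1 = 384.5 days.
Leg 2: 250.6 days is already measured on the planet below.
Leg 3: 231.2 days is already measured on the planet below.
Total: 384.5 + 250.6 + 231.2 days.

Δt = 866 days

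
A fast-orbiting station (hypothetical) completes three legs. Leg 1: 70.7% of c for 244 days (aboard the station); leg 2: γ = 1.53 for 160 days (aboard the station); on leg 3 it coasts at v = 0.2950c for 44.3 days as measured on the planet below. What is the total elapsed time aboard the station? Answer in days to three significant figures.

Leg 1: 244 days is already measured aboard the station.
Leg 2: 160 days is already measured aboard the station.
Leg 3: γ = 1/√(1 − 0.2950²) = 1/√0.9130 = 1.047; τ_3 = 44.3/1.047 = 42.33 days.
Total: 244.0 + 160.0 + 42.33 days.

τ = 446 days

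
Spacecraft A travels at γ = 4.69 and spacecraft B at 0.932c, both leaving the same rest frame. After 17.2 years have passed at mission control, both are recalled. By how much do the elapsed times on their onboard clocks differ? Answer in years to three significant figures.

A: γ = 4.69; τ_A = 17.2/4.690 = 3.667 years.
B: γ = 1/√(1 − 0.932²) = 1/√0.1314 = 2.759; τ_B = 17.2/2.759 = 6.234 years.

|τ_A − τ_B| = 2.57 years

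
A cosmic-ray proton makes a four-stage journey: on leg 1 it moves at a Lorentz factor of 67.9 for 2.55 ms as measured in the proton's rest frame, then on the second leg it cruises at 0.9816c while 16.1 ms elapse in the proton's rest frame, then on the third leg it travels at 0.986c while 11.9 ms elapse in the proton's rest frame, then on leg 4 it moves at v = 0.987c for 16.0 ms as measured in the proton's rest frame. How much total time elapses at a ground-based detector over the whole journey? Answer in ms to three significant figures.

Δt = 428 ms

Leg 1: γ = 67.9; Δt_1 = 67.90 × 2.55 = 173.1 ms.
Leg 2: γ = 1/√(1 − 0.9816²) = 1/√0.03646 = 5.237; Δt_2 = 5.237 × 16.1 = 84.32 ms.
Leg 3: γ = 1/√(1 − 0.986²) = 1/√0.02780 = 5.997; Δt_3 = 5.997 × 11.9 = 71.37 ms.
Leg 4: γ = 1/√(1 − 0.987²) = 1/√0.02583 = 6.222; Δt_4 = 6.222 × 16.0 = 99.55 ms.
Total: 173.1 + 84.32 + 71.37 + 99.55 ms.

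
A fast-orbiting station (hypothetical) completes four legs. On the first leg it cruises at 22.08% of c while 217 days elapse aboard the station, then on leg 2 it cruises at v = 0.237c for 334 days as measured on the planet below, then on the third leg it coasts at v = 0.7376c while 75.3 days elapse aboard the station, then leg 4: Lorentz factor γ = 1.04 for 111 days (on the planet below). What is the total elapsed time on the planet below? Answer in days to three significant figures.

Δt = 779 days

Leg 1: β = 0.2208; γ = 1/√(1 − 0.2208²) = 1/√0.9512 = 1.025; Δt_1 = 1.025 × 217 = 222.5 days.
Leg 2: 334 days is already measured on the planet below.
Leg 3: γ = 1/√(1 − 0.7376²) = 1/√0.4559 = 1.481; Δt_3 = 1.481 × 75.3 = 111.5 days.
Leg 4: 111 days is already measured on the planet below.
Total: 222.5 + 334.0 + 111.5 + 111.0 days.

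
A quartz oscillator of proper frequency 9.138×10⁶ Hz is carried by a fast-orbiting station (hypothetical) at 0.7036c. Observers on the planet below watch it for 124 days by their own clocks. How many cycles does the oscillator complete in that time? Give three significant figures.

N = 6.96×10¹³

γ = 1/√(1 − 0.7036²) = 1/√0.5049 = 1.407
During 124 days of lab time, the oscillator's proper time advances by τ = Δt/γ = 124/1.407 = 88.11 days = 7.613×10⁶ s.
N = f × τ = 9.138×10⁶ × 7.613×10⁶ = 6.957×10¹³.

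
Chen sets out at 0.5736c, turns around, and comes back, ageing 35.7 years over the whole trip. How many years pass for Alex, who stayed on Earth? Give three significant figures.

Δt = 43.6 years

γ = 1/√(1 − 0.5736²) = 1/√0.6710 = 1.221
Earth-frame duration is the dilated interval: Δt = γτ = 1.221 × 35.7 years.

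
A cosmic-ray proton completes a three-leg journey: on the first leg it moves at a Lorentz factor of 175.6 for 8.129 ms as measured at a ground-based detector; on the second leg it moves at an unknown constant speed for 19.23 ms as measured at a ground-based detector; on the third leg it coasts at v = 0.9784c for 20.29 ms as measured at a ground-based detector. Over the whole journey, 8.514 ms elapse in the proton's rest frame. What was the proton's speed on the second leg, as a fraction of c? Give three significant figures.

Leg 1: γ = 175.6; τ_1 = 8.129/175.6 = 0.04629 ms.
Leg 2: speed unknown; τ_2 = 19.23/γ_2.
Leg 3: γ = 1/√(1 − 0.9784²) = 1/√0.04273 = 4.837; τ_3 = 20.29/4.837 = 4.194 ms.
Total proper time: 0.04629 + τ_2 + 4.194 = 8.514, so τ_2 = 8.514 − 4.241 = 4.273 ms.
γ_2 = 19.23/4.273 = 4.500; β = √(1 − 1/γ²) = √0.9506.

β = 0.975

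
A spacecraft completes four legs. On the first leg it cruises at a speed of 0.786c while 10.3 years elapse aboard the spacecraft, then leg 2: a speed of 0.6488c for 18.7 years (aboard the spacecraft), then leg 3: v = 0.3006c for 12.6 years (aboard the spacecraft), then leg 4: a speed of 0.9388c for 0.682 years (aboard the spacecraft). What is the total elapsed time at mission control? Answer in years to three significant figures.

Δt = 56.4 years

Leg 1: γ = 1/√(1 − 0.786²) = 1/√0.3822 = 1.618; Δt_1 = 1.618 × 10.3 = 16.66 years.
Leg 2: γ = 1/√(1 − 0.6488²) = 1/√0.5791 = 1.314; Δt_2 = 1.314 × 18.7 = 24.57 years.
Leg 3: γ = 1/√(1 − 0.3006²) = 1/√0.9096 = 1.048; Δt_3 = 1.048 × 12.6 = 13.21 years.
Leg 4: γ = 1/√(1 − 0.9388²) = 1/√0.1187 = 2.903; Δt_4 = 2.903 × 0.682 = 1.980 years.
Total: 16.66 + 24.57 + 13.21 + 1.980 years.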